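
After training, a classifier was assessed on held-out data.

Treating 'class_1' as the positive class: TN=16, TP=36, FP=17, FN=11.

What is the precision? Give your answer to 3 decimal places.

Precision = TP/(TP+FP) = 36/(36+17) = 36/53 = 0.679

0.679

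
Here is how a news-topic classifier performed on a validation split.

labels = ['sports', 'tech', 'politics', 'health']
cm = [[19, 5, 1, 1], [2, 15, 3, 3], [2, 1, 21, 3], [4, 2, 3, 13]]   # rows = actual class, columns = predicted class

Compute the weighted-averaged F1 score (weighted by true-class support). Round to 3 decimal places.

Per-class F1 score (2·TP/(2·TP+FP+FN)):
  sports: TP=19, FP=2+2+4=8, FN=5+1+1=7 → 38/53 = 0.7170
  tech: TP=15, FP=5+1+2=8, FN=2+3+3=8 → 30/46 = 0.6522
  politics: TP=21, FP=1+3+3=7, FN=2+1+3=6 → 42/55 = 0.7636
  health: TP=13, FP=1+3+3=7, FN=4+2+3=9 → 26/42 = 0.6190
Weighted-F1 score = Σ (supportᵢ/N)·F1 scoreᵢ with N=98: (26/98)·0.7170 + (23/98)·0.6522 + (27/98)·0.7636 + (22/98)·0.6190 = 0.693

0.693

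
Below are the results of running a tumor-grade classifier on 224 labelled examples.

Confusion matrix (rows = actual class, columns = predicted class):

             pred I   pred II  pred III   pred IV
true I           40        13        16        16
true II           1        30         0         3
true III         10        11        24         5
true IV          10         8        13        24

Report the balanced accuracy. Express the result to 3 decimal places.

Balanced accuracy = mean of per-class recall.
  I: recall = 40/85 = 0.4706
  II: recall = 30/34 = 0.8824
  III: recall = 24/50 = 0.4800
  IV: recall = 24/55 = 0.4364
Mean = (0.4706 + 0.8824 + 0.4800 + 0.4364) / 4 = 0.567

0.567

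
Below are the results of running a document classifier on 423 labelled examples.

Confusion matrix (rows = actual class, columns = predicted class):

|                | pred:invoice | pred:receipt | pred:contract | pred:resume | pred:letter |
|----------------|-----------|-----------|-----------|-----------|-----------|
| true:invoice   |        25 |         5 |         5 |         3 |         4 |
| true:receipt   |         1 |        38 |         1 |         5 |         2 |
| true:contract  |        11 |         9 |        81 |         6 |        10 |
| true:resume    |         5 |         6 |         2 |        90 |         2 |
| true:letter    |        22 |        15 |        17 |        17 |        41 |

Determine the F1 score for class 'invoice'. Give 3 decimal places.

0.472

Take TP from the diagonal, FP from the rest of the 'invoice' prediction marginal, FN from the rest of the 'invoice' actual marginal.
F1 score = 2·TP/(2·TP+FP+FN).
invoice: TP=25, FP=1+11+5+22=39, FN=5+5+3+4=17 → 50/106 = 0.4717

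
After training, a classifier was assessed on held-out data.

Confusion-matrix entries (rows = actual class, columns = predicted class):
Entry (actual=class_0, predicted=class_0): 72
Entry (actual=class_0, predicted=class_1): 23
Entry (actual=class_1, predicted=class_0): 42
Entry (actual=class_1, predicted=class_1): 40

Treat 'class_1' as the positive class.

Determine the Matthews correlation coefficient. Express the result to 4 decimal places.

0.2559

MCC = (TP·TN − FP·FN) / √((TP+FP)(TP+FN)(TN+FP)(TN+FN))
Numerator = 40·72 − 23·42 = 1914
Denominator = √(63·82·95·114) = √55947780 = 7479.8249
MCC = 1914 / 7479.8249 = 0.2559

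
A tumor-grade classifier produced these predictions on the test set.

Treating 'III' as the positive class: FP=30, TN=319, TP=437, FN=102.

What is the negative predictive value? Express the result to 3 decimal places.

NPV = TN/(TN+FN) = 319/(319+102) = 0.758

0.758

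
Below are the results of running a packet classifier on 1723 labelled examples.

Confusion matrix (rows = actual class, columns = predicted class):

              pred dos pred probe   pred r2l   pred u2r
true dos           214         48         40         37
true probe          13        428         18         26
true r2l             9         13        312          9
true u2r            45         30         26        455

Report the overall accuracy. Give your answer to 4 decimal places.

0.8178

Accuracy = trace / total = (214+428+312+455=1409) / 1723 = 1409/1723 = 0.8178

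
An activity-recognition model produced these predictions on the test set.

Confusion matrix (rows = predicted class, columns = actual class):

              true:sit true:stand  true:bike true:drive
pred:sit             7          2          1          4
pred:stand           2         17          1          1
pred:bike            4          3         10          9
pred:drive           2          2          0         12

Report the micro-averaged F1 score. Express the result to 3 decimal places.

0.597

Micro-averaging pools counts across classes: ΣTP=46, ΣFP=31, ΣFN=31.
Micro-F1 score = 2·TP/(2·TP+FP+FN) on pooled counts = 0.597 (equals overall accuracy in single-label multiclass).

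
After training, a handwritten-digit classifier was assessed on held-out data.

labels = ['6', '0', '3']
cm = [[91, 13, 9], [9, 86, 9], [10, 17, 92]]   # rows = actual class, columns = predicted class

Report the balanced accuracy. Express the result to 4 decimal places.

0.8018

Balanced accuracy = mean of per-class recall.
  6: recall = 91/113 = 0.80531
  0: recall = 86/104 = 0.82692
  3: recall = 92/119 = 0.77311
Mean = (0.80531 + 0.82692 + 0.77311) / 3 = 0.8018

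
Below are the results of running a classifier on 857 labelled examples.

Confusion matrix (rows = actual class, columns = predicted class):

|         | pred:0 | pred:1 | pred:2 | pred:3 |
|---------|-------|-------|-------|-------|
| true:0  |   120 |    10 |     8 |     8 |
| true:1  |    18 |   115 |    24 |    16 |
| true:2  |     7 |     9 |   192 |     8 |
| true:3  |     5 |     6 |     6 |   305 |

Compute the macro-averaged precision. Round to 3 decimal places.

0.840

Per-class precision (TP/(TP+FP)):
  0: TP=120, FP=18+7+5=30 → 120/150 = 0.8000
  1: TP=115, FP=10+9+6=25 → 115/140 = 0.8214
  2: TP=192, FP=8+24+6=38 → 192/230 = 0.8348
  3: TP=305, FP=8+16+8=32 → 305/337 = 0.9050
Macro-precision = mean = (0.8000 + 0.8214 + 0.8348 + 0.9050) / 4 = 0.840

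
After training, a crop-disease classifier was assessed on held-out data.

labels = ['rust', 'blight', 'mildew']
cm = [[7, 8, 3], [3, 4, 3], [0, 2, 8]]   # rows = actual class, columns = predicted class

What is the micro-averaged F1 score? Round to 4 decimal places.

Micro-averaging pools counts across classes: ΣTP=19, ΣFP=19, ΣFN=19.
Micro-F1 score = 2·TP/(2·TP+FP+FN) on pooled counts = 0.5000 (equals overall accuracy in single-label multiclass).

0.5000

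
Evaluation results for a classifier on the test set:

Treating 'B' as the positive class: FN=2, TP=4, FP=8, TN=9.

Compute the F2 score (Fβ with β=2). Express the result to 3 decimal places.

Fβ = (1+β²)·TP / ((1+β²)·TP + β²·FN + FP), with β²=4
= 5·4 / (5·4 + 4·2 + 8) = 0.556

0.556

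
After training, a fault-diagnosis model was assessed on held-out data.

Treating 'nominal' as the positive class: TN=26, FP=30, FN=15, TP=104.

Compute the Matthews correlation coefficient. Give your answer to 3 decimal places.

0.373

MCC = (TP·TN − FP·FN) / √((TP+FP)(TP+FN)(TN+FP)(TN+FN))
Numerator = 104·26 − 30·15 = 2254
Denominator = √(134·119·56·41) = √36612016 = 6050.7864
MCC = 2254 / 6050.7864 = 0.373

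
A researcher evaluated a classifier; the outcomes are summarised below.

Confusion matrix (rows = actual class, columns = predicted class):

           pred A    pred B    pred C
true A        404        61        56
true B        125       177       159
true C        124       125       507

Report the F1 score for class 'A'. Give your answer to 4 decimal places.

0.6882

Treat 'A' as positive and all other classes as negative.
F1 score = 2·TP/(2·TP+FP+FN).
A: TP=404, FP=125+124=249, FN=61+56=117 → 808/1174 = 0.68825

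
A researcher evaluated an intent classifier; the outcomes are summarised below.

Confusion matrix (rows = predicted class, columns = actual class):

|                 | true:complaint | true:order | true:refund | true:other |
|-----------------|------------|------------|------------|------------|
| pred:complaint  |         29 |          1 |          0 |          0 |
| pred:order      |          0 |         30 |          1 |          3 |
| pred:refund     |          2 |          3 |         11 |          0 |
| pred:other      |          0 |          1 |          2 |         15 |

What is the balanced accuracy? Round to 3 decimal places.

0.853

Balanced accuracy = mean of per-class recall.
  complaint: recall = 29/31 = 0.9355
  order: recall = 30/35 = 0.8571
  refund: recall = 11/14 = 0.7857
  other: recall = 15/18 = 0.8333
Mean = (0.9355 + 0.8571 + 0.7857 + 0.8333) / 4 = 0.853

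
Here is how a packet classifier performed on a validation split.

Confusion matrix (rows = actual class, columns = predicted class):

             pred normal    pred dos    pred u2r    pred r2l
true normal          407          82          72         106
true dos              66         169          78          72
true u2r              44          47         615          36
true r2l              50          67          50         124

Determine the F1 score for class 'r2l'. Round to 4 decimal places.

One-vs-rest for 'r2l': TP = diagonal; FP = other classes predicted 'r2l'; FN = 'r2l' predicted as other.
F1 score = 2·TP/(2·TP+FP+FN).
r2l: TP=124, FP=106+72+36=214, FN=50+67+50=167 → 248/629 = 0.39428

0.3943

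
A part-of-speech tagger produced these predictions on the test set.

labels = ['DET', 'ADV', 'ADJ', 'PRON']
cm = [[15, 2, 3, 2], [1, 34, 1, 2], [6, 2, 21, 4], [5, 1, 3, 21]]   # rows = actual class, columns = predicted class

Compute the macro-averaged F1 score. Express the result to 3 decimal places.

Per-class F1 score (2·TP/(2·TP+FP+FN)):
  DET: TP=15, FP=1+6+5=12, FN=2+3+2=7 → 30/49 = 0.6122
  ADV: TP=34, FP=2+2+1=5, FN=1+1+2=4 → 68/77 = 0.8831
  ADJ: TP=21, FP=3+1+3=7, FN=6+2+4=12 → 42/61 = 0.6885
  PRON: TP=21, FP=2+2+4=8, FN=5+1+3=9 → 42/59 = 0.7119
Macro-F1 score = mean = (0.6122 + 0.8831 + 0.6885 + 0.7119) / 4 = 0.724

0.724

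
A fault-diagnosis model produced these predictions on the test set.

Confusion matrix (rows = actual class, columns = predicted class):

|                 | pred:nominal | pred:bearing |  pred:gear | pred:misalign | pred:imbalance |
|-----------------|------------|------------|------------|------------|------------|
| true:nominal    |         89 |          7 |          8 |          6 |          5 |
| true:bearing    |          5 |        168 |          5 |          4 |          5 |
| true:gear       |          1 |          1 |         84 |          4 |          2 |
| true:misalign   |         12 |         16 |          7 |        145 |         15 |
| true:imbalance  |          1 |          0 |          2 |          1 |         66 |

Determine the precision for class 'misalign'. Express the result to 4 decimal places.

0.9063

Treat 'misalign' as positive and all other classes as negative.
precision = TP/(TP+FP).
misalign: TP=145, FP=6+4+4+1=15 → 145/160 = 0.90625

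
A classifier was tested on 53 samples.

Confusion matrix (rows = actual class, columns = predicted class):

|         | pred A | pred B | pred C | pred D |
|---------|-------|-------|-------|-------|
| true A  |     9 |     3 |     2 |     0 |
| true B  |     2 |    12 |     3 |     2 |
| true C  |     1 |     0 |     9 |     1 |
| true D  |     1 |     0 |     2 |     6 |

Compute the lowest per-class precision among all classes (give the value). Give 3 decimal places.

0.563

Per-class precision (TP/(TP+FP)):
  A: TP=9, FP=2+1+1=4 → 9/13 = 0.6923
  B: TP=12, FP=3+0+0=3 → 12/15 = 0.8000
  C: TP=9, FP=2+3+2=7 → 9/16 = 0.5625
  D: TP=6, FP=0+2+1=3 → 6/9 = 0.6667
Lowest is class 'C' with precision = 0.563.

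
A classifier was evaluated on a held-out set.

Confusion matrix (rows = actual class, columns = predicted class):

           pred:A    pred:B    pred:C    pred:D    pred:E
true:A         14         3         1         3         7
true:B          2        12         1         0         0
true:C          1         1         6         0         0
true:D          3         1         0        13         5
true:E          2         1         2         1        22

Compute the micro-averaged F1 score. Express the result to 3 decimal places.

0.663

Micro-averaging pools counts across classes: ΣTP=67, ΣFP=34, ΣFN=34.
Micro-F1 score = 2·TP/(2·TP+FP+FN) on pooled counts = 0.663 (equals overall accuracy in single-label multiclass).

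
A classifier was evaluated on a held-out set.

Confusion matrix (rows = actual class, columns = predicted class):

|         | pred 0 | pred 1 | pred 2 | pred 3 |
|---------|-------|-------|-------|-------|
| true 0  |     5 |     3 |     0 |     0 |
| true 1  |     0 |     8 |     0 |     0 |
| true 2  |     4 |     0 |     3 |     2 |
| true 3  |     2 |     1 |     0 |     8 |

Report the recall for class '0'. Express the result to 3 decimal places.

0.625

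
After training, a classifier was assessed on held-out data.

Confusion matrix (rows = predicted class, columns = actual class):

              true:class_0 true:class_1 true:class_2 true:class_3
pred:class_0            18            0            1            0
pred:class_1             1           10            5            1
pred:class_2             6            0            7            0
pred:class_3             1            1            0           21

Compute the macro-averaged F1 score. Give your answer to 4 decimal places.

Per-class F1 score (2·TP/(2·TP+FP+FN)):
  class_0: TP=18, FP=0+1+0=1, FN=1+6+1=8 → 36/45 = 0.80000
  class_1: TP=10, FP=1+5+1=7, FN=0+0+1=1 → 20/28 = 0.71429
  class_2: TP=7, FP=6+0+0=6, FN=1+5+0=6 → 14/26 = 0.53846
  class_3: TP=21, FP=1+1+0=2, FN=0+1+0=1 → 42/45 = 0.93333
Macro-F1 score = mean = (0.80000 + 0.71429 + 0.53846 + 0.93333) / 4 = 0.7465

0.7465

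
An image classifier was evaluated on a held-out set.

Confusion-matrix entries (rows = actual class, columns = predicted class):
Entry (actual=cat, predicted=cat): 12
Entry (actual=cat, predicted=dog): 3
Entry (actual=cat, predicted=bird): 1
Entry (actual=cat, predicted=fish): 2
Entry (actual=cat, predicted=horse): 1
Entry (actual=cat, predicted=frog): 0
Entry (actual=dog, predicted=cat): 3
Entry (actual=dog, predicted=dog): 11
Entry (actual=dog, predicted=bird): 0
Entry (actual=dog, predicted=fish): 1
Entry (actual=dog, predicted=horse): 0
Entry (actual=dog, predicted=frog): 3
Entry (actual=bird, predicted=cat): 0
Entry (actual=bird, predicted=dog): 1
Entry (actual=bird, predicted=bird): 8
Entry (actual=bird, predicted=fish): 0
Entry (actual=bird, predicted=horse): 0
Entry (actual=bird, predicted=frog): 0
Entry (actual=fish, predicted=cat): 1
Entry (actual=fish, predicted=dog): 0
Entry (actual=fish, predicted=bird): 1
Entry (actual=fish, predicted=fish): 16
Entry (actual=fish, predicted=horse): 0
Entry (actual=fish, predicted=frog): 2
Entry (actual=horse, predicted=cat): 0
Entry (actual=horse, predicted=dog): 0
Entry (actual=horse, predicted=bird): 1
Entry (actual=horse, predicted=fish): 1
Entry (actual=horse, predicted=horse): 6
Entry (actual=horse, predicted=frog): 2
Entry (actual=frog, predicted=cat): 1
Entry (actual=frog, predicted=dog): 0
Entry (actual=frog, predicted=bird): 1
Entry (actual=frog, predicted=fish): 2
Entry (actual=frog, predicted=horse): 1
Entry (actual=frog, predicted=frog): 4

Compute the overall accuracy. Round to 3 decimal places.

0.671

Accuracy = trace / total = (12+11+8+16+6+4=57) / 85 = 57/85 = 0.671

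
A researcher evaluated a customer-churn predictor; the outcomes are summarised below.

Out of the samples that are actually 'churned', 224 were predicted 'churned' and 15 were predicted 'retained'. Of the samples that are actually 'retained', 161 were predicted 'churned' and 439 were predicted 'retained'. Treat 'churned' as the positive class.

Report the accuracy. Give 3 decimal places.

Accuracy = (TP+TN)/N = (224+439)/839 = 0.790

0.790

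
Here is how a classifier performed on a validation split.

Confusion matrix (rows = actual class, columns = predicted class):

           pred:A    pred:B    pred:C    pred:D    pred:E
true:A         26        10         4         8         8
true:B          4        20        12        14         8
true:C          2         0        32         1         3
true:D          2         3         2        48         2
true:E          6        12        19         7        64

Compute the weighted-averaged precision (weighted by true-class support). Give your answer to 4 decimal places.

Per-class precision (TP/(TP+FP)):
  A: TP=26, FP=4+2+2+6=14 → 26/40 = 0.65000
  B: TP=20, FP=10+0+3+12=25 → 20/45 = 0.44444
  C: TP=32, FP=4+12+2+19=37 → 32/69 = 0.46377
  D: TP=48, FP=8+14+1+7=30 → 48/78 = 0.61538
  E: TP=64, FP=8+8+3+2=21 → 64/85 = 0.75294
Weighted-precision = Σ (supportᵢ/N)·precisionᵢ with N=317: (56/317)·0.65000 + (58/317)·0.44444 + (38/317)·0.46377 + (57/317)·0.61538 + (108/317)·0.75294 = 0.6189

0.6189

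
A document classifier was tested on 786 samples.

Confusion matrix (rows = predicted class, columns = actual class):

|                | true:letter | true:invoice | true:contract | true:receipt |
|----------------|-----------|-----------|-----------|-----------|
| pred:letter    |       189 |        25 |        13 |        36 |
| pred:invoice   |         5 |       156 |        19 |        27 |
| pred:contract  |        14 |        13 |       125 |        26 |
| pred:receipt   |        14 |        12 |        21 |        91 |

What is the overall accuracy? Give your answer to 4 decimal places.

0.7137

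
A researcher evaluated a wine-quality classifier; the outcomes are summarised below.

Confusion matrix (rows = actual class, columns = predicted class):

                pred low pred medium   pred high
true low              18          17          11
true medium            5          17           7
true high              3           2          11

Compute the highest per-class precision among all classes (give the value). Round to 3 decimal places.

Per-class precision (TP/(TP+FP)):
  low: TP=18, FP=5+3=8 → 18/26 = 0.6923
  medium: TP=17, FP=17+2=19 → 17/36 = 0.4722
  high: TP=11, FP=11+7=18 → 11/29 = 0.3793
Highest is class 'low' with precision = 0.692.

0.692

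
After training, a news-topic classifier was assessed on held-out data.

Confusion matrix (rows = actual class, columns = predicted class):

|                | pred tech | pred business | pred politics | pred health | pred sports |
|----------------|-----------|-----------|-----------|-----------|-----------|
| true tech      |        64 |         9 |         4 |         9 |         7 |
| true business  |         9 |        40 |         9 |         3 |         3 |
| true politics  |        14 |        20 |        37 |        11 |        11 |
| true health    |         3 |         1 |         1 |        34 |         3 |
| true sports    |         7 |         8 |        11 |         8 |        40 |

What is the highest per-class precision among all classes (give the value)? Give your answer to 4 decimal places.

Per-class precision (TP/(TP+FP)):
  tech: TP=64, FP=9+14+3+7=33 → 64/97 = 0.65979
  business: TP=40, FP=9+20+1+8=38 → 40/78 = 0.51282
  politics: TP=37, FP=4+9+1+11=25 → 37/62 = 0.59677
  health: TP=34, FP=9+3+11+8=31 → 34/65 = 0.52308
  sports: TP=40, FP=7+3+11+3=24 → 40/64 = 0.62500
Highest is class 'tech' with precision = 0.6598.

0.6598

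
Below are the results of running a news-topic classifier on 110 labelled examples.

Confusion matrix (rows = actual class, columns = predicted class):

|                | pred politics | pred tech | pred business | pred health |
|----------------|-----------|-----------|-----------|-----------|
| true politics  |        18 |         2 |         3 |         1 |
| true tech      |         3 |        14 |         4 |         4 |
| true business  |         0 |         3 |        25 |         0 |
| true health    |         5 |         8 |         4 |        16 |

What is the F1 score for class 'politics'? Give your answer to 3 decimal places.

One-vs-rest for 'politics': TP = diagonal; FP = other classes predicted 'politics'; FN = 'politics' predicted as other.
F1 score = 2·TP/(2·TP+FP+FN).
politics: TP=18, FP=3+0+5=8, FN=2+3+1=6 → 36/50 = 0.7200

0.720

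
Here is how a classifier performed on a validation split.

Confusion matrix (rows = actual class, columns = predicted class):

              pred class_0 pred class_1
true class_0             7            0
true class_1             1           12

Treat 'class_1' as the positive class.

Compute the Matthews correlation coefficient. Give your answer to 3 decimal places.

0.899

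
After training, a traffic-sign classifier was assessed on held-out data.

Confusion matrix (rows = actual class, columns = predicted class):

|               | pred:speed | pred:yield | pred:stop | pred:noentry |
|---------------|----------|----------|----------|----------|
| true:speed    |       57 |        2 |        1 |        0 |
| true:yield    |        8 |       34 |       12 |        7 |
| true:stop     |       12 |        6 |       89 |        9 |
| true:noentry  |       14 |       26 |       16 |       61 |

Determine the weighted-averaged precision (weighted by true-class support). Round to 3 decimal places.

0.701

Per-class precision (TP/(TP+FP)):
  speed: TP=57, FP=8+12+14=34 → 57/91 = 0.6264
  yield: TP=34, FP=2+6+26=34 → 34/68 = 0.5000
  stop: TP=89, FP=1+12+16=29 → 89/118 = 0.7542
  noentry: TP=61, FP=0+7+9=16 → 61/77 = 0.7922
Weighted-precision = Σ (supportᵢ/N)·precisionᵢ with N=354: (60/354)·0.6264 + (61/354)·0.5000 + (116/354)·0.7542 + (117/354)·0.7922 = 0.701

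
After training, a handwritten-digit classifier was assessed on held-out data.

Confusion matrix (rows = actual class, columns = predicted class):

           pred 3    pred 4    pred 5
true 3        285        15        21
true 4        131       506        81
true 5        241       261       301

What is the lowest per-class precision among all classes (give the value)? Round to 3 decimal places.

0.434

Per-class precision (TP/(TP+FP)):
  3: TP=285, FP=131+241=372 → 285/657 = 0.4338
  4: TP=506, FP=15+261=276 → 506/782 = 0.6471
  5: TP=301, FP=21+81=102 → 301/403 = 0.7469
Lowest is class '3' with precision = 0.434.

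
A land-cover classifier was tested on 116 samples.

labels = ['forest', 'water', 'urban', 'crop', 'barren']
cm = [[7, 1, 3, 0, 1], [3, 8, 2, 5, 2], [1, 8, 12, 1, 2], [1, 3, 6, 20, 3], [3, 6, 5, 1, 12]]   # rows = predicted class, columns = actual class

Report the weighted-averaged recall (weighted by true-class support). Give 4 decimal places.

0.5086

Per-class recall (TP/(TP+FN)):
  forest: TP=7, FN=3+1+1+3=8 → 7/15 = 0.46667
  water: TP=8, FN=1+8+3+6=18 → 8/26 = 0.30769
  urban: TP=12, FN=3+2+6+5=16 → 12/28 = 0.42857
  crop: TP=20, FN=0+5+1+1=7 → 20/27 = 0.74074
  barren: TP=12, FN=1+2+2+3=8 → 12/20 = 0.60000
Weighted-recall = Σ (supportᵢ/N)·recallᵢ with N=116: (15/116)·0.46667 + (26/116)·0.30769 + (28/116)·0.42857 + (27/116)·0.74074 + (20/116)·0.60000 = 0.5086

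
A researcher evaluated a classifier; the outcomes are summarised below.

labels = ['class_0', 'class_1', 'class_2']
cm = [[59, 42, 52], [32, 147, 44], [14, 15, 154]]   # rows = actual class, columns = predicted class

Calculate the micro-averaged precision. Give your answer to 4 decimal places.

Micro-averaging pools counts across classes: ΣTP=360, ΣFP=199, ΣFN=199.
Micro-precision = TP/(TP+FP) on pooled counts = 0.6440 (equals overall accuracy in single-label multiclass).

0.6440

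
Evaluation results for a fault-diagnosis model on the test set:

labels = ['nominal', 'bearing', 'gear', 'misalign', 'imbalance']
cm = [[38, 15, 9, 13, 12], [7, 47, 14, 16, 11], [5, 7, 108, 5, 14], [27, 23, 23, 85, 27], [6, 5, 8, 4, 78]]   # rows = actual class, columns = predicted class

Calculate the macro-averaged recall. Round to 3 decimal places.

Per-class recall (TP/(TP+FN)):
  nominal: TP=38, FN=15+9+13+12=49 → 38/87 = 0.4368
  bearing: TP=47, FN=7+14+16+11=48 → 47/95 = 0.4947
  gear: TP=108, FN=5+7+5+14=31 → 108/139 = 0.7770
  misalign: TP=85, FN=27+23+23+27=100 → 85/185 = 0.4595
  imbalance: TP=78, FN=6+5+8+4=23 → 78/101 = 0.7723
Macro-recall = mean = (0.4368 + 0.4947 + 0.7770 + 0.4595 + 0.7723) / 5 = 0.588

0.588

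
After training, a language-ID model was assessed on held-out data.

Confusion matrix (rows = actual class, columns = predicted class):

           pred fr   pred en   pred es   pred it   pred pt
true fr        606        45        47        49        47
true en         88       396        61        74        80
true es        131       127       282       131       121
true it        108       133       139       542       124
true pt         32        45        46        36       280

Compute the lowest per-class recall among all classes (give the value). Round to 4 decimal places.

0.3561

Per-class recall (TP/(TP+FN)):
  fr: TP=606, FN=45+47+49+47=188 → 606/794 = 0.76322
  en: TP=396, FN=88+61+74+80=303 → 396/699 = 0.56652
  es: TP=282, FN=131+127+131+121=510 → 282/792 = 0.35606
  it: TP=542, FN=108+133+139+124=504 → 542/1046 = 0.51816
  pt: TP=280, FN=32+45+46+36=159 → 280/439 = 0.63781
Lowest is class 'es' with recall = 0.3561.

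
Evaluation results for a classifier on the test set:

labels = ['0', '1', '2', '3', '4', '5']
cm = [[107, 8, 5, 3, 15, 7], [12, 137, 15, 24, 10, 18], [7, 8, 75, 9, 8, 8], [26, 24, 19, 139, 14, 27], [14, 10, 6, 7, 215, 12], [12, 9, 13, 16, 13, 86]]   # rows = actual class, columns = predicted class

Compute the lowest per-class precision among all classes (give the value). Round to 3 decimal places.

0.544

Per-class precision (TP/(TP+FP)):
  0: TP=107, FP=12+7+26+14+12=71 → 107/178 = 0.6011
  1: TP=137, FP=8+8+24+10+9=59 → 137/196 = 0.6990
  2: TP=75, FP=5+15+19+6+13=58 → 75/133 = 0.5639
  3: TP=139, FP=3+24+9+7+16=59 → 139/198 = 0.7020
  4: TP=215, FP=15+10+8+14+13=60 → 215/275 = 0.7818
  5: TP=86, FP=7+18+8+27+12=72 → 86/158 = 0.5443
Lowest is class '5' with precision = 0.544.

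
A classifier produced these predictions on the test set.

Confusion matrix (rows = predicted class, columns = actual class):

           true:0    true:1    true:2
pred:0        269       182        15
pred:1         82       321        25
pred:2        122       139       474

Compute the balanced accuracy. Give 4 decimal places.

Balanced accuracy = mean of per-class recall.
  0: recall = 269/473 = 0.56871
  1: recall = 321/642 = 0.50000
  2: recall = 474/514 = 0.92218
Mean = (0.56871 + 0.50000 + 0.92218) / 3 = 0.6636

0.6636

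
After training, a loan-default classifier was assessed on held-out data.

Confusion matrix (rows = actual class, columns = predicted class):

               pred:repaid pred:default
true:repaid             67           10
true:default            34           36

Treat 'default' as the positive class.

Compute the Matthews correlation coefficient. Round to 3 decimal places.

0.414

MCC = (TP·TN − FP·FN) / √((TP+FP)(TP+FN)(TN+FP)(TN+FN))
Numerator = 36·67 − 10·34 = 2072
Denominator = √(46·70·77·101) = √25041940 = 5004.1922
MCC = 2072 / 5004.1922 = 0.414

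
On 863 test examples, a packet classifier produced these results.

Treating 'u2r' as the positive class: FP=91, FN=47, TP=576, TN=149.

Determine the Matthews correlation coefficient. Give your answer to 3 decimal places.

0.583

MCC = (TP·TN − FP·FN) / √((TP+FP)(TP+FN)(TN+FP)(TN+FN))
Numerator = 576·149 − 91·47 = 81547
Denominator = √(667·623·240·196) = √19547048640 = 139810.7601
MCC = 81547 / 139810.7601 = 0.583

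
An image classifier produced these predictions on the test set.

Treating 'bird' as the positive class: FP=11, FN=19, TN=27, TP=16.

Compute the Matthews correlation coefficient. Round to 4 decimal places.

MCC = (TP·TN − FP·FN) / √((TP+FP)(TP+FN)(TN+FP)(TN+FN))
Numerator = 16·27 − 11·19 = 223
Denominator = √(27·35·38·46) = √1651860 = 1285.2471
MCC = 223 / 1285.2471 = 0.1735

0.1735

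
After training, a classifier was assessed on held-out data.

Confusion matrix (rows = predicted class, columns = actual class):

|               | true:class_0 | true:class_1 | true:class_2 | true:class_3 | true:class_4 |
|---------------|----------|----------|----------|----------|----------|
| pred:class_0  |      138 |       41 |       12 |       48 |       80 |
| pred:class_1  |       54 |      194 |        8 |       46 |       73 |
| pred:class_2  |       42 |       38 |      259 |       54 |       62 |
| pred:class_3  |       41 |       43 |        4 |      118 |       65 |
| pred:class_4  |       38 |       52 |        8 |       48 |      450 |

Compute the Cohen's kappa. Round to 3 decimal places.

0.456

Observed agreement pₒ = trace/N = 1159/2016 = 0.5749
Expected agreement pₑ = Σ (rowᵢ·colᵢ)/N² = (313·319 + 368·375 + 291·455 + 314·271 + 730·596)/2016² = 0.2191
κ = (pₒ − pₑ)/(1 − pₑ) = (0.5749 − 0.2191)/(1 − 0.2191) = 0.456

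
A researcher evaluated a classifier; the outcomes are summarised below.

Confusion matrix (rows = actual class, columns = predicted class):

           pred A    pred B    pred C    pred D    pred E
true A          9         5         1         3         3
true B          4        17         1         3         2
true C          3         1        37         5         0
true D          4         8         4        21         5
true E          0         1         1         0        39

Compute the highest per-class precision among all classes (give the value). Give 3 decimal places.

Per-class precision (TP/(TP+FP)):
  A: TP=9, FP=4+3+4+0=11 → 9/20 = 0.4500
  B: TP=17, FP=5+1+8+1=15 → 17/32 = 0.5313
  C: TP=37, FP=1+1+4+1=7 → 37/44 = 0.8409
  D: TP=21, FP=3+3+5+0=11 → 21/32 = 0.6563
  E: TP=39, FP=3+2+0+5=10 → 39/49 = 0.7959
Highest is class 'C' with precision = 0.841.

0.841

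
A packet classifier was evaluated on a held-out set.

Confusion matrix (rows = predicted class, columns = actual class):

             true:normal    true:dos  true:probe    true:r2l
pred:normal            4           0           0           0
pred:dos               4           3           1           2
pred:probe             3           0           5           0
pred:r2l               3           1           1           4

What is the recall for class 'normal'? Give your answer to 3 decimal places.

0.286

One-vs-rest for 'normal': TP = diagonal; FP = other classes predicted 'normal'; FN = 'normal' predicted as other.
recall = TP/(TP+FN).
normal: TP=4, FN=4+3+3=10 → 4/14 = 0.2857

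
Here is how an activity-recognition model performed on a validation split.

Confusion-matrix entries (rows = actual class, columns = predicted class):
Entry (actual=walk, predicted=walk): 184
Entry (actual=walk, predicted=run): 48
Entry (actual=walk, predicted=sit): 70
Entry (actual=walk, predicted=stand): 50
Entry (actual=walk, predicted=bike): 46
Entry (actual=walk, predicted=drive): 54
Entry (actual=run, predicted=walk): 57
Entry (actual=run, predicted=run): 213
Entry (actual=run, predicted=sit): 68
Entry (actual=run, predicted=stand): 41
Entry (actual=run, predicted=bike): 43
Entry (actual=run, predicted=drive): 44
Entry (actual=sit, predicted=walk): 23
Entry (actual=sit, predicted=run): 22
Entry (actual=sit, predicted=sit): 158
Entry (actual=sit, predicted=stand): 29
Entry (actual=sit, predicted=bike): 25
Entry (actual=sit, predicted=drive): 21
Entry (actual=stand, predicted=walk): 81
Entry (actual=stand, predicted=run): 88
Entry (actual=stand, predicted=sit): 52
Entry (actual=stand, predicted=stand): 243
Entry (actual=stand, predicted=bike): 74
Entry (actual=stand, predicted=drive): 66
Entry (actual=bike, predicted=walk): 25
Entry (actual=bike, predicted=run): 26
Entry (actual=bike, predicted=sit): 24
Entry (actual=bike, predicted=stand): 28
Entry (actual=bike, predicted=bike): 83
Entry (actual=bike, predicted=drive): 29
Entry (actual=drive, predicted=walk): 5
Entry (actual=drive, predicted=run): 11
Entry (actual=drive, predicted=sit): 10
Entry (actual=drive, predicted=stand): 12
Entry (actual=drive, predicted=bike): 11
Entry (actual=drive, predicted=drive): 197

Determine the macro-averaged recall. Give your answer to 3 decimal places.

Per-class recall (TP/(TP+FN)):
  walk: TP=184, FN=48+70+50+46+54=268 → 184/452 = 0.4071
  run: TP=213, FN=57+68+41+43+44=253 → 213/466 = 0.4571
  sit: TP=158, FN=23+22+29+25+21=120 → 158/278 = 0.5683
  stand: TP=243, FN=81+88+52+74+66=361 → 243/604 = 0.4023
  bike: TP=83, FN=25+26+24+28+29=132 → 83/215 = 0.3860
  drive: TP=197, FN=5+11+10+12+11=49 → 197/246 = 0.8008
Macro-recall = mean = (0.4071 + 0.4571 + 0.5683 + 0.4023 + 0.3860 + 0.8008) / 6 = 0.504

0.504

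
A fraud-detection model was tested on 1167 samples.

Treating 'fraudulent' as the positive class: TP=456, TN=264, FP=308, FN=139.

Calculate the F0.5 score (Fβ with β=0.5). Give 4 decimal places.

0.6245

Fβ = (1+β²)·TP / ((1+β²)·TP + β²·FN + FP), with β²=1/4
= 1.25·456 / (1.25·456 + 0.25·139 + 308) = 0.6245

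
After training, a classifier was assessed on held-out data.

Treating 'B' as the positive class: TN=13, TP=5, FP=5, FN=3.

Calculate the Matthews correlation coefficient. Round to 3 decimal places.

0.329

MCC = (TP·TN − FP·FN) / √((TP+FP)(TP+FN)(TN+FP)(TN+FN))
Numerator = 5·13 − 5·3 = 50
Denominator = √(10·8·18·16) = √23040 = 151.7893
MCC = 50 / 151.7893 = 0.329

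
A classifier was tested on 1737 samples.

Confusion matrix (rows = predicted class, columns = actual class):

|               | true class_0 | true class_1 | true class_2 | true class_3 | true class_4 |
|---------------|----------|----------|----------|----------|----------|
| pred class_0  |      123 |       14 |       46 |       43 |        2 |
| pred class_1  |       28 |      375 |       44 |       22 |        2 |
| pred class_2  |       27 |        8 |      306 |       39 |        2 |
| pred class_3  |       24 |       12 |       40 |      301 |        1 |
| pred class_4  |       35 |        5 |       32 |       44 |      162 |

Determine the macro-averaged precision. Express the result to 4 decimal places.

0.7031

Per-class precision (TP/(TP+FP)):
  class_0: TP=123, FP=14+46+43+2=105 → 123/228 = 0.53947
  class_1: TP=375, FP=28+44+22+2=96 → 375/471 = 0.79618
  class_2: TP=306, FP=27+8+39+2=76 → 306/382 = 0.80105
  class_3: TP=301, FP=24+12+40+1=77 → 301/378 = 0.79630
  class_4: TP=162, FP=35+5+32+44=116 → 162/278 = 0.58273
Macro-precision = mean = (0.53947 + 0.79618 + 0.80105 + 0.79630 + 0.58273) / 5 = 0.7031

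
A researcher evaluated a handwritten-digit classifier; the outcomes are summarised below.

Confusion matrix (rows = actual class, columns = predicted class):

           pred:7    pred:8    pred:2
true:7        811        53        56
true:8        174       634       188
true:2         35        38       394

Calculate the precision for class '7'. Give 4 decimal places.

precision = TP/(TP+FP).
7: TP=811, FP=174+35=209 → 811/1020 = 0.79510

0.7951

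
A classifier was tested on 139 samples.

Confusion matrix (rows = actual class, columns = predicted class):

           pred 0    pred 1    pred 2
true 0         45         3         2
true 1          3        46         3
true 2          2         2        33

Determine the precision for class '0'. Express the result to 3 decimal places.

0.900

precision = TP/(TP+FP).
0: TP=45, FP=3+2=5 → 45/50 = 0.9000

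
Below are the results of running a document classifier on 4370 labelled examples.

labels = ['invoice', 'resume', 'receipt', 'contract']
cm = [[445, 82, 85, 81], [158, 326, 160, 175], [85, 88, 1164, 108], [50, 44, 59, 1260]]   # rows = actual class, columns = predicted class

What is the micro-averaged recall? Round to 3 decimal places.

Micro-averaging pools counts across classes: ΣTP=3195, ΣFP=1175, ΣFN=1175.
Micro-recall = TP/(TP+FN) on pooled counts = 0.731 (equals overall accuracy in single-label multiclass).

0.731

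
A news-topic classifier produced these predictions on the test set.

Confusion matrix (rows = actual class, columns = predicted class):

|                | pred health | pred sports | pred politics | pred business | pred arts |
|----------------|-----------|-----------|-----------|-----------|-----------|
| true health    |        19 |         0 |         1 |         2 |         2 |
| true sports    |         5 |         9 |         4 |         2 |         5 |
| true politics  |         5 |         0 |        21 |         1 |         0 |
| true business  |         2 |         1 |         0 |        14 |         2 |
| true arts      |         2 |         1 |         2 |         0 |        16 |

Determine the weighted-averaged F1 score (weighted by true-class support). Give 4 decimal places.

Per-class F1 score (2·TP/(2·TP+FP+FN)):
  health: TP=19, FP=5+5+2+2=14, FN=0+1+2+2=5 → 38/57 = 0.66667
  sports: TP=9, FP=0+0+1+1=2, FN=5+4+2+5=16 → 18/36 = 0.50000
  politics: TP=21, FP=1+4+0+2=7, FN=5+0+1+0=6 → 42/55 = 0.76364
  business: TP=14, FP=2+2+1+0=5, FN=2+1+0+2=5 → 28/38 = 0.73684
  arts: TP=16, FP=2+5+0+2=9, FN=2+1+2+0=5 → 32/46 = 0.69565
Weighted-F1 score = Σ (supportᵢ/N)·F1 scoreᵢ with N=116: (24/116)·0.66667 + (25/116)·0.50000 + (27/116)·0.76364 + (19/116)·0.73684 + (21/116)·0.69565 = 0.6701

0.6701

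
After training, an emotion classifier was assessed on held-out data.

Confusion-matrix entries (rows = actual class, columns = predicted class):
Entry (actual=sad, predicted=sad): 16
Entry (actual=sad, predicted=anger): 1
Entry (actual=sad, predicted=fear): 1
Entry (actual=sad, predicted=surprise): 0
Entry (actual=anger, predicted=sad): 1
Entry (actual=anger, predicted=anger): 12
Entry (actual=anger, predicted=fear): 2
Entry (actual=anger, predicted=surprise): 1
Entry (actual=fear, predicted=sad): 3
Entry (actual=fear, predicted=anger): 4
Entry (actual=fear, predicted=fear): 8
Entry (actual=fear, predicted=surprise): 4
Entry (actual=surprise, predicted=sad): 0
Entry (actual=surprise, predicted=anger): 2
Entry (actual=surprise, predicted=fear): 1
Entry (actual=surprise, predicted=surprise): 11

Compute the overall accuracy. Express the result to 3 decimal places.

Accuracy = trace / total = (16+12+8+11=47) / 67 = 47/67 = 0.701

0.701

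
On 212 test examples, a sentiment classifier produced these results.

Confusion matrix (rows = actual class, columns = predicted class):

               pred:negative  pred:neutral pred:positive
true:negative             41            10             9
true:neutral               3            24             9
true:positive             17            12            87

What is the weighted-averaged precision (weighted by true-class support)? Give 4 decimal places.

0.7322

Per-class precision (TP/(TP+FP)):
  negative: TP=41, FP=3+17=20 → 41/61 = 0.67213
  neutral: TP=24, FP=10+12=22 → 24/46 = 0.52174
  positive: TP=87, FP=9+9=18 → 87/105 = 0.82857
Weighted-precision = Σ (supportᵢ/N)·precisionᵢ with N=212: (60/212)·0.67213 + (36/212)·0.52174 + (116/212)·0.82857 = 0.7322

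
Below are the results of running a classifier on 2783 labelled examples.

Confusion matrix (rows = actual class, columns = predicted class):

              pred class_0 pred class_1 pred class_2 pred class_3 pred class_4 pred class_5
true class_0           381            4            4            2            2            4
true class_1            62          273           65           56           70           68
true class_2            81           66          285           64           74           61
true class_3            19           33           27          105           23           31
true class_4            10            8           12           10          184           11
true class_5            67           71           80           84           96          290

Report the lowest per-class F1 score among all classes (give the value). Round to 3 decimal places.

0.376

Per-class F1 score (2·TP/(2·TP+FP+FN)):
  class_0: TP=381, FP=62+81+19+10+67=239, FN=4+4+2+2+4=16 → 762/1017 = 0.7493
  class_1: TP=273, FP=4+66+33+8+71=182, FN=62+65+56+70+68=321 → 546/1049 = 0.5205
  class_2: TP=285, FP=4+65+27+12+80=188, FN=81+66+64+74+61=346 → 570/1104 = 0.5163
  class_3: TP=105, FP=2+56+64+10+84=216, FN=19+33+27+23+31=133 → 210/559 = 0.3757
  class_4: TP=184, FP=2+70+74+23+96=265, FN=10+8+12+10+11=51 → 368/684 = 0.5380
  class_5: TP=290, FP=4+68+61+31+11=175, FN=67+71+80+84+96=398 → 580/1153 = 0.5030
Lowest is class 'class_3' with F1 score = 0.376.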